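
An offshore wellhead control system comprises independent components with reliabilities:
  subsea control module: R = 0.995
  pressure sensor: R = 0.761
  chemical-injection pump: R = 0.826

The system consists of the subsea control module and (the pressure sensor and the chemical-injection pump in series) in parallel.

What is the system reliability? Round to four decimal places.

0.9981

Series (pressure sensor and chemical-injection pump): 0.761000 × 0.826000 = 0.628586
Parallel (subsea control module and [0.628586]): 1 − (1 − 0.995000)(1 − 0.628586) = 0.9981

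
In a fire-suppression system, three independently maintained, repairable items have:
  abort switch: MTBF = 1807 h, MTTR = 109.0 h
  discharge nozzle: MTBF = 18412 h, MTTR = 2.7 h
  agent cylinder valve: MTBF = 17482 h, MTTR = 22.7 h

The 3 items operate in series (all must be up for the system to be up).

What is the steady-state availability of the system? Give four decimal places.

0.9417

A(abort switch) = MTBF/(MTBF+MTTR) = 1807/(1807+109.0) = 0.943111
A(discharge nozzle) = MTBF/(MTBF+MTTR) = 18412/(18412+2.7) = 0.999853
A(agent cylinder valve) = MTBF/(MTBF+MTTR) = 17482/(17482+22.7) = 0.998703
Series availability: 0.943111 × 0.999853 × 0.998703 = 0.9417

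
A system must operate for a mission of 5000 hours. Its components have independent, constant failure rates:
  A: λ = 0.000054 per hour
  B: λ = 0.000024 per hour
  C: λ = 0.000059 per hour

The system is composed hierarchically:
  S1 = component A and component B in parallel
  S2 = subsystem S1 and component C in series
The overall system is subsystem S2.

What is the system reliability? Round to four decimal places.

0.7246

R(A) = exp(−0.000054 × 5000) = 0.763379
R(B) = exp(−0.000024 × 5000) = 0.886920
R(C) = exp(−0.000059 × 5000) = 0.744532
Parallel (A and B): 1 − (1 − 0.763379)(1 − 0.886920) = 0.973243
Series ([0.973243] and C): 0.973243 × 0.744532 = 0.7246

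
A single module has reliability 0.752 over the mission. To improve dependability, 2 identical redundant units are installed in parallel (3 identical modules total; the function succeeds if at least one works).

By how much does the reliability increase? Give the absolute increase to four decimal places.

R_before = 0.752
R_after = 1 − (1 − 0.752)^3 = 0.9847
ΔR = 0.9847 − 0.752 = 0.2327

0.2327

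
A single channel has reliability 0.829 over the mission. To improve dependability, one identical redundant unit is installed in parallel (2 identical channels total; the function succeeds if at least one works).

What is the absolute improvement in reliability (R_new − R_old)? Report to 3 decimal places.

0.142

R_before = 0.829
R_after = 1 − (1 − 0.829)^2 = 0.971
ΔR = 0.971 − 0.829 = 0.142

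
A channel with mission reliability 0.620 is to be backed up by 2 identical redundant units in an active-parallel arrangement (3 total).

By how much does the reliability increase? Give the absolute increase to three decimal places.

0.325

R_before = 0.620
R_after = 1 − (1 − 0.620)^3 = 0.945
ΔR = 0.945 − 0.620 = 0.325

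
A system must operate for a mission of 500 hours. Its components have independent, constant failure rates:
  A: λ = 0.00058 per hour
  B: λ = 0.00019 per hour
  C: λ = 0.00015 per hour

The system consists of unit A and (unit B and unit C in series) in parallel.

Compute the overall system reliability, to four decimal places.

0.9606

R(A) = exp(−0.00058 × 500) = 0.748264
R(B) = exp(−0.00019 × 500) = 0.909373
R(C) = exp(−0.00015 × 500) = 0.927743
Series (B and C): 0.909373 × 0.927743 = 0.843664
Parallel (A and [0.843664]): 1 − (1 − 0.748264)(1 − 0.843664) = 0.9606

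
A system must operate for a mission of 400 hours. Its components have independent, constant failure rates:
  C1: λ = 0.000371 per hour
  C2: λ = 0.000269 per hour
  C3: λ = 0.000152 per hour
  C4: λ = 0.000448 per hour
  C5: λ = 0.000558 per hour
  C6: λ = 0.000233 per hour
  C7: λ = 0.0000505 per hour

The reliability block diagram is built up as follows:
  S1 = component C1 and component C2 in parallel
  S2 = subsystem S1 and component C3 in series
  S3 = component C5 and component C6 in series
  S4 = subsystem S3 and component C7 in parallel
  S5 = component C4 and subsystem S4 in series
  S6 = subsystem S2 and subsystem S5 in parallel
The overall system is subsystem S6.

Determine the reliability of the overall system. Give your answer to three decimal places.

0.988

R(C1) = exp(−0.000371 × 400) = 0.86209
R(C2) = exp(−0.000269 × 400) = 0.89799
R(C3) = exp(−0.000152 × 400) = 0.94101
R(C4) = exp(−0.000448 × 400) = 0.83594
R(C5) = exp(−0.000558 × 400) = 0.79995
R(C6) = exp(−0.000233 × 400) = 0.91101
R(C7) = exp(−0.0000505 × 400) = 0.98000
Parallel (C1 and C2): 1 − (1 − 0.86209)(1 − 0.89799) = 0.98593
Series ([0.98593] and C3): 0.98593 × 0.94101 = 0.92777
Series (C5 and C6): 0.79995 × 0.91101 = 0.72876
Parallel ([0.72876] and C7): 1 − (1 − 0.72876)(1 − 0.98000) = 0.99458
Series (C4 and [0.99458]): 0.83594 × 0.99458 = 0.83141
Parallel ([0.92777] and [0.83141]): 1 − (1 − 0.92777)(1 − 0.83141) = 0.988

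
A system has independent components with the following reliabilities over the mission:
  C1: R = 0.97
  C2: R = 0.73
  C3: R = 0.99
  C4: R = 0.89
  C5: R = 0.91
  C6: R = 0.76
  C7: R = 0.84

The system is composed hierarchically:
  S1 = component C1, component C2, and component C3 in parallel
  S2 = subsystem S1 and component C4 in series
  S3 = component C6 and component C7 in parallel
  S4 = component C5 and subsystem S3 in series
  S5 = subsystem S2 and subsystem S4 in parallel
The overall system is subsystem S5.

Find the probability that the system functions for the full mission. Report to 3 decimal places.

0.986

Parallel (C1, C2, and C3): 1 − (1 − 0.97000)(1 − 0.73000)(1 − 0.99000) = 0.99992
Series ([0.99992] and C4): 0.99992 × 0.89000 = 0.88993
Parallel (C6 and C7): 1 − (1 − 0.76000)(1 − 0.84000) = 0.96160
Series (C5 and [0.96160]): 0.91000 × 0.96160 = 0.87506
Parallel ([0.88993] and [0.87506]): 1 − (1 − 0.88993)(1 − 0.87506) = 0.986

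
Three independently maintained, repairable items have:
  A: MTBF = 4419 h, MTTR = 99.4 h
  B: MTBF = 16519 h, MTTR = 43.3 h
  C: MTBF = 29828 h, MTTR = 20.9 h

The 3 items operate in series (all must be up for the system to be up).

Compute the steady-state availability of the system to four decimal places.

0.9748

A(A) = MTBF/(MTBF+MTTR) = 4419/(4419+99.4) = 0.978001
A(B) = MTBF/(MTBF+MTTR) = 16519/(16519+43.3) = 0.997386
A(C) = MTBF/(MTBF+MTTR) = 29828/(29828+20.9) = 0.999300
Series availability: 0.978001 × 0.997386 × 0.999300 = 0.9748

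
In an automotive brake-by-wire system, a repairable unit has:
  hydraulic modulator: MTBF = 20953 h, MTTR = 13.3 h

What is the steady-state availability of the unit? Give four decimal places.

A(hydraulic modulator) = MTBF/(MTBF+MTTR) = 20953/(20953+13.3) = 0.9994

0.9994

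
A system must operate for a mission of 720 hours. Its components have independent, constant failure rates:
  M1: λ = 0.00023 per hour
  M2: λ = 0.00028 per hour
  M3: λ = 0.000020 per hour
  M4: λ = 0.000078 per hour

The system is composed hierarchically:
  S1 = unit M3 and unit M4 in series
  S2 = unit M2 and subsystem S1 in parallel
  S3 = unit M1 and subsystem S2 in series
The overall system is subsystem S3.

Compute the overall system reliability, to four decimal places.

R(M1) = exp(−0.00023 × 720) = 0.847385
R(M2) = exp(−0.00028 × 720) = 0.817422
R(M3) = exp(−0.000020 × 720) = 0.985703
R(M4) = exp(−0.000078 × 720) = 0.945388
Series (M3 and M4): 0.985703 × 0.945388 = 0.931872
Parallel (M2 and [0.931872]): 1 − (1 − 0.817422)(1 − 0.931872) = 0.987561
Series (M1 and [0.987561]): 0.847385 × 0.987561 = 0.8368

0.8368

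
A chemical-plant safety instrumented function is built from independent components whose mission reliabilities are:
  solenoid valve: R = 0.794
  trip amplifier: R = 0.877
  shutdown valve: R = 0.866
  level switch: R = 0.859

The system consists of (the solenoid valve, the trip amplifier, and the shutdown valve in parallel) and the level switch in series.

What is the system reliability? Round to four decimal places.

Parallel (solenoid valve, trip amplifier, and shutdown valve): 1 − (1 − 0.794000)(1 − 0.877000)(1 − 0.866000) = 0.996605
Series ([0.996605] and level switch): 0.996605 × 0.859000 = 0.8561

0.8561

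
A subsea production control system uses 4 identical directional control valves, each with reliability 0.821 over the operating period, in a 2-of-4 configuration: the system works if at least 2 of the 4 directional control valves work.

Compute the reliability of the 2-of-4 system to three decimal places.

R = Σ_{i=2}^{4} C(4,i) p^i (1−p)^{4−i} with p = 0.821
C(4,2)·0.821^2·0.179^2 = 0.12958
C(4,3)·0.821^3·0.179^1 = 0.39623
C(4,4)·0.821^4·0.179^0 = 0.45433
Sum = 0.980

0.980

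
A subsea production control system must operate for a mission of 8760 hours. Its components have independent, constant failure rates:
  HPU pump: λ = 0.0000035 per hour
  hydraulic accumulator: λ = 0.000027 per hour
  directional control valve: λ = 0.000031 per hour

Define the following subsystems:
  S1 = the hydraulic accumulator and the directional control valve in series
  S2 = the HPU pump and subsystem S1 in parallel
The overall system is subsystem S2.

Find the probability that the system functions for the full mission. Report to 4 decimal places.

0.9880

R(HPU pump) = exp(−0.0000035 × 8760) = 0.969805
R(hydraulic accumulator) = exp(−0.000027 × 8760) = 0.789370
R(directional control valve) = exp(−0.000031 × 8760) = 0.762190
Series (hydraulic accumulator and directional control valve): 0.789370 × 0.762190 = 0.601650
Parallel (HPU pump and [0.601650]): 1 − (1 − 0.969805)(1 − 0.601650) = 0.9880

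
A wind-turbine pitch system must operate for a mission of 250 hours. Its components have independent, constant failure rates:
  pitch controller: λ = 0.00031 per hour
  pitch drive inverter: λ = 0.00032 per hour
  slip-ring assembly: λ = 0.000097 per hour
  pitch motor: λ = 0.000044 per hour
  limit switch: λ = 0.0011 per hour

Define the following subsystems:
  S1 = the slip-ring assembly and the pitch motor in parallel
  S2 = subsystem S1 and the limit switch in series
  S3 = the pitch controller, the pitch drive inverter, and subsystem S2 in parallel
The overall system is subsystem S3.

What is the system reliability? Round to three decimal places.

R(pitch controller) = exp(−0.00031 × 250) = 0.92543
R(pitch drive inverter) = exp(−0.00032 × 250) = 0.92312
R(slip-ring assembly) = exp(−0.000097 × 250) = 0.97604
R(pitch motor) = exp(−0.000044 × 250) = 0.98906
R(limit switch) = exp(−0.0011 × 250) = 0.75957
Parallel (slip-ring assembly and pitch motor): 1 − (1 − 0.97604)(1 − 0.98906) = 0.99974
Series ([0.99974] and limit switch): 0.99974 × 0.75957 = 0.75937
Parallel (pitch controller, pitch drive inverter, and [0.75937]): 1 − (1 − 0.92543)(1 − 0.92312)(1 − 0.75937) = 0.999

0.999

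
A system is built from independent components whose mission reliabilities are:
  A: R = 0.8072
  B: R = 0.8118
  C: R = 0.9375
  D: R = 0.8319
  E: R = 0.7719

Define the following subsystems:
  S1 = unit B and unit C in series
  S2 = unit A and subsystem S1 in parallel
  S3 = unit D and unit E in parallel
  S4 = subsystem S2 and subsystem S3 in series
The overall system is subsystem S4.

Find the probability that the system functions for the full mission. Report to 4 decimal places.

0.9174

Series (B and C): 0.811800 × 0.937500 = 0.761063
Parallel (A and [0.761063]): 1 − (1 − 0.807200)(1 − 0.761063) = 0.953933
Parallel (D and E): 1 − (1 − 0.831900)(1 − 0.771900) = 0.961656
Series ([0.953933] and [0.961656]): 0.953933 × 0.961656 = 0.9174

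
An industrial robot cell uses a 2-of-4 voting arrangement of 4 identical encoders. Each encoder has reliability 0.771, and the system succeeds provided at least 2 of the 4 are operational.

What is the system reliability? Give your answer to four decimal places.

0.9602

R = Σ_{i=2}^{4} C(4,i) p^i (1−p)^{4−i} with p = 0.771
C(4,2)·0.771^2·0.229^2 = 0.187038
C(4,3)·0.771^3·0.229^1 = 0.419816
C(4,4)·0.771^4·0.229^0 = 0.353360
Sum = 0.9602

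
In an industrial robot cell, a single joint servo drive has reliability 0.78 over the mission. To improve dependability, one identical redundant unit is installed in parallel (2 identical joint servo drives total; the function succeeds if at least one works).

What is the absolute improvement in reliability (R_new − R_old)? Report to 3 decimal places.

R_before = 0.78
R_after = 1 − (1 − 0.78)^2 = 0.952
ΔR = 0.952 − 0.78 = 0.172

0.172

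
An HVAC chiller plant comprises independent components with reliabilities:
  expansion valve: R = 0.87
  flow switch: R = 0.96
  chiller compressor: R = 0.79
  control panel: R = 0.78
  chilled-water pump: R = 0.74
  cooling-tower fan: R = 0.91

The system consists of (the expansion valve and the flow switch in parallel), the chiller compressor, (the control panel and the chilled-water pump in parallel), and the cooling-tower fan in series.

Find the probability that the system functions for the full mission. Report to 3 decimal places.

Parallel (expansion valve and flow switch): 1 − (1 − 0.87000)(1 − 0.96000) = 0.99480
Parallel (control panel and chilled-water pump): 1 − (1 − 0.78000)(1 − 0.74000) = 0.94280
Series ([0.99480], chiller compressor, [0.94280], and cooling-tower fan): 0.99480 × 0.79000 × 0.94280 × 0.91000 = 0.674

0.674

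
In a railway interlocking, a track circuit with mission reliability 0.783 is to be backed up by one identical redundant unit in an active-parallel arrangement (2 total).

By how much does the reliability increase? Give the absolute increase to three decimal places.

R_before = 0.783
R_after = 1 − (1 − 0.783)^2 = 0.953
ΔR = 0.953 − 0.783 = 0.170

0.170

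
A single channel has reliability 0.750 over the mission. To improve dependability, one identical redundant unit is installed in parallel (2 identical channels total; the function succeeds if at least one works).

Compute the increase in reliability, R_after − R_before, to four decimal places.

0.1875

R_before = 0.750
R_after = 1 − (1 − 0.750)^2 = 0.9375
ΔR = 0.9375 − 0.750 = 0.1875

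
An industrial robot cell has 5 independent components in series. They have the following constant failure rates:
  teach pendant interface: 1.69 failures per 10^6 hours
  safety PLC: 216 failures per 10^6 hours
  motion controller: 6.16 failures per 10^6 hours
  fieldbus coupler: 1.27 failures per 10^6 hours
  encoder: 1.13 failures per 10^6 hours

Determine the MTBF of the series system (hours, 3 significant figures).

Series of exponential components: λ_sys = Σ λ_i
λ_sys = 0.00000169 + 0.000216 + 0.00000616 + 0.00000127 + 0.00000113 = 2.2625e-04 /h
MTBF = 1 / λ_sys = 4420 h

4420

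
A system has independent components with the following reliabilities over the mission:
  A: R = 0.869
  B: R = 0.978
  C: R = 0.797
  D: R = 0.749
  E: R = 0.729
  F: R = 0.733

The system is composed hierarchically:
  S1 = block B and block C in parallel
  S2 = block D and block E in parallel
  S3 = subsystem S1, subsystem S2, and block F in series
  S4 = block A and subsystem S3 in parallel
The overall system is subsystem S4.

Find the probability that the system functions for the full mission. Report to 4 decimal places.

0.9581

Parallel (B and C): 1 − (1 − 0.978000)(1 − 0.797000) = 0.995534
Parallel (D and E): 1 − (1 − 0.749000)(1 − 0.729000) = 0.931979
Series ([0.995534], [0.931979], and F): 0.995534 × 0.931979 × 0.733000 = 0.680090
Parallel (A and [0.680090]): 1 − (1 − 0.869000)(1 − 0.680090) = 0.9581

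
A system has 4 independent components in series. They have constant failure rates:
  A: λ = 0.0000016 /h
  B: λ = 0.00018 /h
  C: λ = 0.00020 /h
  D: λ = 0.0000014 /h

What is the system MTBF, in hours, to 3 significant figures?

2610

Series of exponential components: λ_sys = Σ λ_i
λ_sys = 0.0000016 + 0.00018 + 0.00020 + 0.0000014 = 3.8300e-04 /h
MTBF = 1 / λ_sys = 2610 h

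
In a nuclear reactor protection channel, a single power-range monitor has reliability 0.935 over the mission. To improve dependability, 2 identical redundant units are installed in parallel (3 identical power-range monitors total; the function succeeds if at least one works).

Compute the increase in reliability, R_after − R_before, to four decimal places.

R_before = 0.935
R_after = 1 − (1 − 0.935)^3 = 0.9997
ΔR = 0.9997 − 0.935 = 0.0647

0.0647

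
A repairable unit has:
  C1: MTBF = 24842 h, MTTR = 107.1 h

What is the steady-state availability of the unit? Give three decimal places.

0.996

A(C1) = MTBF/(MTBF+MTTR) = 24842/(24842+107.1) = 0.996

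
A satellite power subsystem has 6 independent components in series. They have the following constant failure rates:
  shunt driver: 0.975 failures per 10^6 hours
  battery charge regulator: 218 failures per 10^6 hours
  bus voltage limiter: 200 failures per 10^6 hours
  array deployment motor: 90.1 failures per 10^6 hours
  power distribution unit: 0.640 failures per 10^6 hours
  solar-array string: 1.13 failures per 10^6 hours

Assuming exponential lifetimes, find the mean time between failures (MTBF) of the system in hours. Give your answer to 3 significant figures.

Series of exponential components: λ_sys = Σ λ_i
λ_sys = 0.000000975 + 0.000218 + 0.000200 + 0.0000901 + 0.000000640 + 0.00000113 = 5.1085e-04 /h
MTBF = 1 / λ_sys = 1960 h

1960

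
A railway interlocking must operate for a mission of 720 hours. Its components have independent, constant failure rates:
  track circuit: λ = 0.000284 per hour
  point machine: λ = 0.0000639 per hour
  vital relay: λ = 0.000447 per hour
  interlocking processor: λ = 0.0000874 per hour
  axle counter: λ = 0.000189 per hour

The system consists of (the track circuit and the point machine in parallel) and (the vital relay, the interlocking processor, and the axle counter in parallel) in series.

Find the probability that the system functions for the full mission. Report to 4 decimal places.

R(track circuit) = exp(−0.000284 × 720) = 0.815071
R(point machine) = exp(−0.0000639 × 720) = 0.955034
R(vital relay) = exp(−0.000447 × 720) = 0.724814
R(interlocking processor) = exp(−0.0000874 × 720) = 0.939011
R(axle counter) = exp(−0.000189 × 720) = 0.872773
Parallel (track circuit and point machine): 1 − (1 − 0.815071)(1 − 0.955034) = 0.991684
Parallel (vital relay, interlocking processor, and axle counter): 1 − (1 − 0.724814)(1 − 0.939011)(1 − 0.872773) = 0.997865
Series ([0.991684] and [0.997865]): 0.991684 × 0.997865 = 0.9896

0.9896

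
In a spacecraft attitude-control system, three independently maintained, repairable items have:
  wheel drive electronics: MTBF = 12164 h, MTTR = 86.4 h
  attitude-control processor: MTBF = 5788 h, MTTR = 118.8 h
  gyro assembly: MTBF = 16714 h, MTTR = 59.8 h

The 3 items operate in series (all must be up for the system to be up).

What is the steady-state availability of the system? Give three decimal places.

0.970

A(wheel drive electronics) = MTBF/(MTBF+MTTR) = 12164/(12164+86.4) = 0.992947
A(attitude-control processor) = MTBF/(MTBF+MTTR) = 5788/(5788+118.8) = 0.979888
A(gyro assembly) = MTBF/(MTBF+MTTR) = 16714/(16714+59.8) = 0.996435
Series availability: 0.992947 × 0.979888 × 0.996435 = 0.970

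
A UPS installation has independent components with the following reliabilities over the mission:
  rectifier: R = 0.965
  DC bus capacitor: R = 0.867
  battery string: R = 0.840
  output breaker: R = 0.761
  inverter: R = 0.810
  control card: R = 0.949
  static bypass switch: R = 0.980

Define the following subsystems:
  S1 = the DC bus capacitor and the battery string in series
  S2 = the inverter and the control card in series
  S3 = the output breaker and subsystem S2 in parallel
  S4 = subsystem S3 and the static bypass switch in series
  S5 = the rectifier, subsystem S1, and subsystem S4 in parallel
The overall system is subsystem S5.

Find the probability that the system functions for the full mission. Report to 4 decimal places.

Series (DC bus capacitor and battery string): 0.867000 × 0.840000 = 0.728280
Series (inverter and control card): 0.810000 × 0.949000 = 0.768690
Parallel (output breaker and [0.768690]): 1 − (1 − 0.761000)(1 − 0.768690) = 0.944717
Series ([0.944717] and static bypass switch): 0.944717 × 0.980000 = 0.925823
Parallel (rectifier, [0.728280], and [0.925823]): 1 − (1 − 0.965000)(1 − 0.728280)(1 − 0.925823) = 0.9993

0.9993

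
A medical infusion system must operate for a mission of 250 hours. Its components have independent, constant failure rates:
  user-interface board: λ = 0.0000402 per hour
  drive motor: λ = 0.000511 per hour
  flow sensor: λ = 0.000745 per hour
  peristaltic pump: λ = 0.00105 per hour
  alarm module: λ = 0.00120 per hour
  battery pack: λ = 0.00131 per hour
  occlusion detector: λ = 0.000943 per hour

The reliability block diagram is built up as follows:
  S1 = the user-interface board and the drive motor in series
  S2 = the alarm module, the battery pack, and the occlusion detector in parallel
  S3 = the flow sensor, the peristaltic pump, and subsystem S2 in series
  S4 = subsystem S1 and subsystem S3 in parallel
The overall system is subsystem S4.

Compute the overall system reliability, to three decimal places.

0.952

R(user-interface board) = exp(−0.0000402 × 250) = 0.99000
R(drive motor) = exp(−0.000511 × 250) = 0.88007
R(flow sensor) = exp(−0.000745 × 250) = 0.83007
R(peristaltic pump) = exp(−0.00105 × 250) = 0.76913
R(alarm module) = exp(−0.00120 × 250) = 0.74082
R(battery pack) = exp(−0.00131 × 250) = 0.72072
R(occlusion detector) = exp(−0.000943 × 250) = 0.78998
Series (user-interface board and drive motor): 0.99000 × 0.88007 = 0.87127
Parallel (alarm module, battery pack, and occlusion detector): 1 − (1 − 0.74082)(1 − 0.72072)(1 − 0.78998) = 0.98480
Series (flow sensor, peristaltic pump, and [0.98480]): 0.83007 × 0.76913 × 0.98480 = 0.62873
Parallel ([0.87127] and [0.62873]): 1 − (1 − 0.87127)(1 − 0.62873) = 0.952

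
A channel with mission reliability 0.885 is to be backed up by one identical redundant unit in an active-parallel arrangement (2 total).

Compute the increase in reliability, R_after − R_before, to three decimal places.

0.102

R_before = 0.885
R_after = 1 − (1 − 0.885)^2 = 0.987
ΔR = 0.987 − 0.885 = 0.102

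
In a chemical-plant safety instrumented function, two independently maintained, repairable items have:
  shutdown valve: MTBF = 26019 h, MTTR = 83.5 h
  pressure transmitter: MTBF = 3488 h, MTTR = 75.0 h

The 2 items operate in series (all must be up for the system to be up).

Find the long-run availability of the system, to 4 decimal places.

0.9758

A(shutdown valve) = MTBF/(MTBF+MTTR) = 26019/(26019+83.5) = 0.996801
A(pressure transmitter) = MTBF/(MTBF+MTTR) = 3488/(3488+75.0) = 0.978950
Series availability: 0.996801 × 0.978950 = 0.9758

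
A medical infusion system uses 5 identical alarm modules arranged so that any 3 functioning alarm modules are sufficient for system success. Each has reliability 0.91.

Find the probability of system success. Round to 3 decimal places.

0.994

R = Σ_{i=3}^{5} C(5,i) p^i (1−p)^{5−i} with p = 0.91
C(5,3)·0.91^3·0.09^2 = 0.06104
C(5,4)·0.91^4·0.09^1 = 0.30859
C(5,5)·0.91^5·0.09^0 = 0.62403
Sum = 0.994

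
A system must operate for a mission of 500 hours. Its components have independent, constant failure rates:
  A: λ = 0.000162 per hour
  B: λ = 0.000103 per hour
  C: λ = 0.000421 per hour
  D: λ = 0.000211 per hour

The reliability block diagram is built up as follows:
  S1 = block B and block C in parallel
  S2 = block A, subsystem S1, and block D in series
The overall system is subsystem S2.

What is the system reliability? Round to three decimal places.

R(A) = exp(−0.000162 × 500) = 0.92219
R(B) = exp(−0.000103 × 500) = 0.94980
R(C) = exp(−0.000421 × 500) = 0.81018
R(D) = exp(−0.000211 × 500) = 0.89987
Parallel (B and C): 1 − (1 − 0.94980)(1 − 0.81018) = 0.99047
Series (A, [0.99047], and D): 0.92219 × 0.99047 × 0.89987 = 0.822

0.822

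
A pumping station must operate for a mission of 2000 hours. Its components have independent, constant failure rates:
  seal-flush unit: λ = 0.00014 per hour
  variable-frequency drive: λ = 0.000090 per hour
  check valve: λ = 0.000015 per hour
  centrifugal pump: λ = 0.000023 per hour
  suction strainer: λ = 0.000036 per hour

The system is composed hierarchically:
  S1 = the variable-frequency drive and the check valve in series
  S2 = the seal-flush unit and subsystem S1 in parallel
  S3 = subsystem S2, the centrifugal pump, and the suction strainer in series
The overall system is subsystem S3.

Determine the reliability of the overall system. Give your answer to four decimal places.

0.8476

R(seal-flush unit) = exp(−0.00014 × 2000) = 0.755784
R(variable-frequency drive) = exp(−0.000090 × 2000) = 0.835270
R(check valve) = exp(−0.000015 × 2000) = 0.970446
R(centrifugal pump) = exp(−0.000023 × 2000) = 0.955042
R(suction strainer) = exp(−0.000036 × 2000) = 0.930531
Series (variable-frequency drive and check valve): 0.835270 × 0.970446 = 0.810584
Parallel (seal-flush unit and [0.810584]): 1 − (1 − 0.755784)(1 − 0.810584) = 0.953742
Series ([0.953742], centrifugal pump, and suction strainer): 0.953742 × 0.955042 × 0.930531 = 0.8476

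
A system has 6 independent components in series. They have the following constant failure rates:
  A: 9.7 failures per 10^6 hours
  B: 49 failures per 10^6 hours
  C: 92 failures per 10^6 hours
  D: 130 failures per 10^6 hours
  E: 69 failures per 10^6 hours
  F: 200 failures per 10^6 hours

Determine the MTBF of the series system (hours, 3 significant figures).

1820

Series of exponential components: λ_sys = Σ λ_i
λ_sys = 0.0000097 + 0.000049 + 0.000092 + 0.00013 + 0.000069 + 0.00020 = 5.4970e-04 /h
MTBF = 1 / λ_sys = 1820 h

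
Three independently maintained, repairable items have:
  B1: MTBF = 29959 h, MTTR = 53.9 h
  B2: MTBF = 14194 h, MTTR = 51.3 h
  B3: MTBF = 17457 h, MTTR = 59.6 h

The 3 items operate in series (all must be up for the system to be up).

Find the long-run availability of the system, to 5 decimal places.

0.99123

A(B1) = MTBF/(MTBF+MTTR) = 29959/(29959+53.9) = 0.998204
A(B2) = MTBF/(MTBF+MTTR) = 14194/(14194+51.3) = 0.996399
A(B3) = MTBF/(MTBF+MTTR) = 17457/(17457+59.6) = 0.996598
Series availability: 0.998204 × 0.996399 × 0.996598 = 0.99123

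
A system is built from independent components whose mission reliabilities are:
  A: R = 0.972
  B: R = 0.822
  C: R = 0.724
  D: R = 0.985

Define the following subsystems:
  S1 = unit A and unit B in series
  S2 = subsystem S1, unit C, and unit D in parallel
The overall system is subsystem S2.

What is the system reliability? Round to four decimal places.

0.9992

Series (A and B): 0.972000 × 0.822000 = 0.798984
Parallel ([0.798984], C, and D): 1 − (1 − 0.798984)(1 − 0.724000)(1 − 0.985000) = 0.9992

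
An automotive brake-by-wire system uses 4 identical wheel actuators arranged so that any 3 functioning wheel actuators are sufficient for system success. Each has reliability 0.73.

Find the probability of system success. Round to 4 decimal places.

R = Σ_{i=3}^{4} C(4,i) p^i (1−p)^{4−i} with p = 0.73
C(4,3)·0.73^3·0.27^1 = 0.420138
C(4,4)·0.73^4·0.27^0 = 0.283982
Sum = 0.7041

0.7041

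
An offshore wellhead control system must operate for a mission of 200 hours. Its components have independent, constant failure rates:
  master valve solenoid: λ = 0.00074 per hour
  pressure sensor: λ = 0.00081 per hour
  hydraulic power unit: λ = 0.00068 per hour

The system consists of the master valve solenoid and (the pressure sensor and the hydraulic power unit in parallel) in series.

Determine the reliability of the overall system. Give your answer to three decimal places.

R(master valve solenoid) = exp(−0.00074 × 200) = 0.86243
R(pressure sensor) = exp(−0.00081 × 200) = 0.85044
R(hydraulic power unit) = exp(−0.00068 × 200) = 0.87284
Parallel (pressure sensor and hydraulic power unit): 1 − (1 − 0.85044)(1 − 0.87284) = 0.98098
Series (master valve solenoid and [0.98098]): 0.86243 × 0.98098 = 0.846

0.846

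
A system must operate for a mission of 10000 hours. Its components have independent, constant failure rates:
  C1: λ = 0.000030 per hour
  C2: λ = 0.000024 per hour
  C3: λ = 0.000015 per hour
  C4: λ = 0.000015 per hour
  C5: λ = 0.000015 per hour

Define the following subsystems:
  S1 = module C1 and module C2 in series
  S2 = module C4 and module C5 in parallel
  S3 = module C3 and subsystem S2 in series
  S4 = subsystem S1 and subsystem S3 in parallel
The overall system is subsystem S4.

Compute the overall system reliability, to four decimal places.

0.9349

R(C1) = exp(−0.000030 × 10000) = 0.740818
R(C2) = exp(−0.000024 × 10000) = 0.786628
R(C3) = exp(−0.000015 × 10000) = 0.860708
R(C4) = exp(−0.000015 × 10000) = 0.860708
R(C5) = exp(−0.000015 × 10000) = 0.860708
Series (C1 and C2): 0.740818 × 0.786628 = 0.582748
Parallel (C4 and C5): 1 − (1 − 0.860708)(1 − 0.860708) = 0.980598
Series (C3 and [0.980598]): 0.860708 × 0.980598 = 0.844009
Parallel ([0.582748] and [0.844009]): 1 − (1 − 0.582748)(1 − 0.844009) = 0.9349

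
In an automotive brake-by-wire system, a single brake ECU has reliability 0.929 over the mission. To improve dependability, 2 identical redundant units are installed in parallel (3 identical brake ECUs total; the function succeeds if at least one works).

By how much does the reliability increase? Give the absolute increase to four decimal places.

0.0706

R_before = 0.929
R_after = 1 − (1 − 0.929)^3 = 0.9996
ΔR = 0.9996 − 0.929 = 0.0706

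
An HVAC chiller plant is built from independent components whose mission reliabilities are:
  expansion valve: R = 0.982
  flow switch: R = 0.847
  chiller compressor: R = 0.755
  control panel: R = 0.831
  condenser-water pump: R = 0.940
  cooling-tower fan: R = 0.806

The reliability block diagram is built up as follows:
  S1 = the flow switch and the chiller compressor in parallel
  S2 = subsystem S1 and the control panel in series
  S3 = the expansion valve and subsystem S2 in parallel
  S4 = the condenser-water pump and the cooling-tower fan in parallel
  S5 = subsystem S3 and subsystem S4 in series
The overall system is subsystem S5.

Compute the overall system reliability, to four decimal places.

Parallel (flow switch and chiller compressor): 1 − (1 − 0.847000)(1 − 0.755000) = 0.962515
Series ([0.962515] and control panel): 0.962515 × 0.831000 = 0.799850
Parallel (expansion valve and [0.799850]): 1 − (1 − 0.982000)(1 − 0.799850) = 0.996397
Parallel (condenser-water pump and cooling-tower fan): 1 − (1 − 0.940000)(1 − 0.806000) = 0.988360
Series ([0.996397] and [0.988360]): 0.996397 × 0.988360 = 0.9848

0.9848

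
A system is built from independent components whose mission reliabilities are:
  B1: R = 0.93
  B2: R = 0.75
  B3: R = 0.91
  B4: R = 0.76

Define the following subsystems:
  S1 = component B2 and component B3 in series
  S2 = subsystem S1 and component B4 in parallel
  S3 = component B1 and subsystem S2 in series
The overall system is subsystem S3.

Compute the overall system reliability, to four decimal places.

0.8591

Series (B2 and B3): 0.750000 × 0.910000 = 0.682500
Parallel ([0.682500] and B4): 1 − (1 − 0.682500)(1 − 0.760000) = 0.923800
Series (B1 and [0.923800]): 0.930000 × 0.923800 = 0.8591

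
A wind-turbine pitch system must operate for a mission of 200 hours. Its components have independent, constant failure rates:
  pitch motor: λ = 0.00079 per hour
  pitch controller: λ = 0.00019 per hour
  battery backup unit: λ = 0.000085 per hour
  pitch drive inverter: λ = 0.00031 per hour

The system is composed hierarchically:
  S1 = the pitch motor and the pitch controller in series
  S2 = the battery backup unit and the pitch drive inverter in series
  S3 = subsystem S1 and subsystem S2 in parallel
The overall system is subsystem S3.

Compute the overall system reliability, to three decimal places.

R(pitch motor) = exp(−0.00079 × 200) = 0.85385
R(pitch controller) = exp(−0.00019 × 200) = 0.96271
R(battery backup unit) = exp(−0.000085 × 200) = 0.98314
R(pitch drive inverter) = exp(−0.00031 × 200) = 0.93988
Series (pitch motor and pitch controller): 0.85385 × 0.96271 = 0.82201
Series (battery backup unit and pitch drive inverter): 0.98314 × 0.93988 = 0.92403
Parallel ([0.82201] and [0.92403]): 1 − (1 − 0.82201)(1 − 0.92403) = 0.986

0.986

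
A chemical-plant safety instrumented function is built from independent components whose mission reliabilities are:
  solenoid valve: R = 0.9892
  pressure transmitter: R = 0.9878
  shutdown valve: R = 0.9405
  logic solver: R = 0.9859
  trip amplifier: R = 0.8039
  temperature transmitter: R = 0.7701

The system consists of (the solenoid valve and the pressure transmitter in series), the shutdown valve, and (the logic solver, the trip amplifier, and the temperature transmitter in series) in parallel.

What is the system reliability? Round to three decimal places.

Series (solenoid valve and pressure transmitter): 0.98920 × 0.98780 = 0.97713
Series (logic solver, trip amplifier, and temperature transmitter): 0.98590 × 0.80390 × 0.77010 = 0.61035
Parallel ([0.97713], shutdown valve, and [0.61035]): 1 − (1 − 0.97713)(1 − 0.94050)(1 − 0.61035) = 0.999

0.999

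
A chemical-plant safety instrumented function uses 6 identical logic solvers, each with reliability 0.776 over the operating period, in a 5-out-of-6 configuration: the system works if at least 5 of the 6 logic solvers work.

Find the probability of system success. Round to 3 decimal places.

R = Σ_{i=5}^{6} C(6,i) p^i (1−p)^{6−i} with p = 0.776
C(6,5)·0.776^5·0.224^1 = 0.37819
C(6,6)·0.776^6·0.224^0 = 0.21836
Sum = 0.597

0.597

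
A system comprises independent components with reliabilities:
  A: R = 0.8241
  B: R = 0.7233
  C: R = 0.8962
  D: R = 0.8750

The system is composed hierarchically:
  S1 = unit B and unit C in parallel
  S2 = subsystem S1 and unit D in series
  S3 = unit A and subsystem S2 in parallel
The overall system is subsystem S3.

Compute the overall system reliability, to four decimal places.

0.9736

Parallel (B and C): 1 − (1 − 0.723300)(1 − 0.896200) = 0.971279
Series ([0.971279] and D): 0.971279 × 0.875000 = 0.849869
Parallel (A and [0.849869]): 1 − (1 − 0.824100)(1 − 0.849869) = 0.9736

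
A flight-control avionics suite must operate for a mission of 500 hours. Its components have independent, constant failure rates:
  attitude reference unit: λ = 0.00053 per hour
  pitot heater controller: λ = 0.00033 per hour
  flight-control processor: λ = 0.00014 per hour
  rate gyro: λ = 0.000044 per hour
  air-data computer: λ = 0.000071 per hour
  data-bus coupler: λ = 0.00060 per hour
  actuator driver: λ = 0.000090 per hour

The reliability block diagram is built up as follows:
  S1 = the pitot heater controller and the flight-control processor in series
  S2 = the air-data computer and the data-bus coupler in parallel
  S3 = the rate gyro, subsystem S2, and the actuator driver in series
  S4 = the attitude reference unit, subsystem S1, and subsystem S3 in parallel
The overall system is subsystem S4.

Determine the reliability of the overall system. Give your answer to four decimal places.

0.9964

R(attitude reference unit) = exp(−0.00053 × 500) = 0.767206
R(pitot heater controller) = exp(−0.00033 × 500) = 0.847894
R(flight-control processor) = exp(−0.00014 × 500) = 0.932394
R(rate gyro) = exp(−0.000044 × 500) = 0.978240
R(air-data computer) = exp(−0.000071 × 500) = 0.965123
R(data-bus coupler) = exp(−0.00060 × 500) = 0.740818
R(actuator driver) = exp(−0.000090 × 500) = 0.955997
Series (pitot heater controller and flight-control processor): 0.847894 × 0.932394 = 0.790571
Parallel (air-data computer and data-bus coupler): 1 − (1 − 0.965123)(1 − 0.740818) = 0.990961
Series (rate gyro, [0.990961], and actuator driver): 0.978240 × 0.990961 × 0.955997 = 0.926741
Parallel (attitude reference unit, [0.790571], and [0.926741]): 1 − (1 − 0.767206)(1 − 0.790571)(1 − 0.926741) = 0.9964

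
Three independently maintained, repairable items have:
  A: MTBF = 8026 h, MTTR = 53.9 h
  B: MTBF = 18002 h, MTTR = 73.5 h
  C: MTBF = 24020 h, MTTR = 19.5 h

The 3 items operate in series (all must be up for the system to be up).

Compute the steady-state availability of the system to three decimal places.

A(A) = MTBF/(MTBF+MTTR) = 8026/(8026+53.9) = 0.993329
A(B) = MTBF/(MTBF+MTTR) = 18002/(18002+73.5) = 0.995934
A(C) = MTBF/(MTBF+MTTR) = 24020/(24020+19.5) = 0.999189
Series availability: 0.993329 × 0.995934 × 0.999189 = 0.988

0.988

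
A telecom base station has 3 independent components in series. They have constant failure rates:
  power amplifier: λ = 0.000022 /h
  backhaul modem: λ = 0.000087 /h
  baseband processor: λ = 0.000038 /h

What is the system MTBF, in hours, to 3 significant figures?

Series of exponential components: λ_sys = Σ λ_i
λ_sys = 0.000022 + 0.000087 + 0.000038 = 1.4700e-04 /h
MTBF = 1 / λ_sys = 6800 h

6800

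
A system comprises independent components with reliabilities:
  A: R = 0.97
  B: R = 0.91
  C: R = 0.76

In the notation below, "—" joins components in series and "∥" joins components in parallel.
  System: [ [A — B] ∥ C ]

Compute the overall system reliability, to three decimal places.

0.972

Series (A and B): 0.97000 × 0.91000 = 0.88270
Parallel ([0.88270] and C): 1 − (1 − 0.88270)(1 − 0.76000) = 0.972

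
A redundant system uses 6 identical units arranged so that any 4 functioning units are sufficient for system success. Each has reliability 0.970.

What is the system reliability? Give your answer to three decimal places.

R = Σ_{i=4}^{6} C(6,i) p^i (1−p)^{6−i} with p = 0.970
C(6,4)·0.970^4·0.030^2 = 0.01195
C(6,5)·0.970^5·0.030^1 = 0.15457
C(6,6)·0.970^6·0.030^0 = 0.83297
Sum = 0.999

0.999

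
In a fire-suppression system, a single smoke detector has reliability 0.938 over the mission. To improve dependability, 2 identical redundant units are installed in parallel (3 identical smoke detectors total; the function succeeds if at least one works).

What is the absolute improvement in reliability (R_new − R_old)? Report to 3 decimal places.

0.062

R_before = 0.938
R_after = 1 − (1 − 0.938)^3 = 1.000
ΔR = 1.000 − 0.938 = 0.062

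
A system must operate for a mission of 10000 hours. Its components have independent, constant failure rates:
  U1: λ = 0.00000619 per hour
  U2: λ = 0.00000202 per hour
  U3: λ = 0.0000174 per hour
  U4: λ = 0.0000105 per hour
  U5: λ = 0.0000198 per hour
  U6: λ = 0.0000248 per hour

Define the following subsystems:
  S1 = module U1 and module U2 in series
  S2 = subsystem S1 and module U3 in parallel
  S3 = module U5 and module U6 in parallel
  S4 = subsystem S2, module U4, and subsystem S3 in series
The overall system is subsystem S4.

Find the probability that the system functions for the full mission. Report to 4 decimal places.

R(U1) = exp(−0.00000619 × 10000) = 0.939977
R(U2) = exp(−0.00000202 × 10000) = 0.980003
R(U3) = exp(−0.0000174 × 10000) = 0.840297
R(U4) = exp(−0.0000105 × 10000) = 0.900325
R(U5) = exp(−0.0000198 × 10000) = 0.820370
R(U6) = exp(−0.0000248 × 10000) = 0.780360
Series (U1 and U2): 0.939977 × 0.980003 = 0.921180
Parallel ([0.921180] and U3): 1 − (1 − 0.921180)(1 − 0.840297) = 0.987412
Parallel (U5 and U6): 1 − (1 − 0.820370)(1 − 0.780360) = 0.960546
Series ([0.987412], U4, and [0.960546]): 0.987412 × 0.900325 × 0.960546 = 0.8539

0.8539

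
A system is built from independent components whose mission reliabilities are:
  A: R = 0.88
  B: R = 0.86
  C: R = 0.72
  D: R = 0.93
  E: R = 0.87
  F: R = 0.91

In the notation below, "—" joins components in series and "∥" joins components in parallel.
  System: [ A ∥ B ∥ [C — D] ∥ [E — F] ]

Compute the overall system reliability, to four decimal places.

0.9988

Series (C and D): 0.720000 × 0.930000 = 0.669600
Series (E and F): 0.870000 × 0.910000 = 0.791700
Parallel (A, B, [0.669600], and [0.791700]): 1 − (1 − 0.880000)(1 − 0.860000)(1 − 0.669600)(1 − 0.791700) = 0.9988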